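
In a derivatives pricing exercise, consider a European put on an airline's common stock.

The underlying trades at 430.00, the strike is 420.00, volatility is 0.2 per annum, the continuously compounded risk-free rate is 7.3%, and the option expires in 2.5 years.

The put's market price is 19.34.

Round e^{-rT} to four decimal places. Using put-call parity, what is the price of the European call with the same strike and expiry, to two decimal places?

exp(−rT) = exp(−0.073·2.5) = 0.8332
Put-call parity: C − P = S − K·e^(−rT) = 430 − 420·0.8332 = 430 − 349.9440 = 80.0560
C = P + (C − P) = 19.34 + (80.0560) = 99.3960

99.40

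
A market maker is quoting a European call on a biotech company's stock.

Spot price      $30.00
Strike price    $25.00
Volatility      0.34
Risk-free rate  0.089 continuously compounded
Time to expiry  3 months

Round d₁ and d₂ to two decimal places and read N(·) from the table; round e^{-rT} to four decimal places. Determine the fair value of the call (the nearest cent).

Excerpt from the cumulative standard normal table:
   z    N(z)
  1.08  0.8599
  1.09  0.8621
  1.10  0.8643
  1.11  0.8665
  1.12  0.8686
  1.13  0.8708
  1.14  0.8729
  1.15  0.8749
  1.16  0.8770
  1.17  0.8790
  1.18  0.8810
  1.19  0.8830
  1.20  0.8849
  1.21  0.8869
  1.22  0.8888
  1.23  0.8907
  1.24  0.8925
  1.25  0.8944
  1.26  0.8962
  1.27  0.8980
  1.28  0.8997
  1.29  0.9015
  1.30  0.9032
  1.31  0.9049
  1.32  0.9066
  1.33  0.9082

σ√T = 0.34 × 0.5000 = 0.1700
d₁ = [ln(30/25) + (0.089 + 0.34²/2)·0.25] / 0.1700 = [0.1823 + 0.0367] / 0.1700 = 1.2884 ≈ 1.29
d₂ = d₁ − σ√T = 1.2884 − 0.1700 = 1.1184 ≈ 1.12
e^(−rT) = e^(−0.089·0.25) = 0.9780
N(d₁) = N(1.29) = 0.9015;  N(d₂) = N(1.12) = 0.8686
C = 30·0.9015 − 25·0.9780·0.8686 = 27.0450 − 21.2373 = 5.8077

$5.81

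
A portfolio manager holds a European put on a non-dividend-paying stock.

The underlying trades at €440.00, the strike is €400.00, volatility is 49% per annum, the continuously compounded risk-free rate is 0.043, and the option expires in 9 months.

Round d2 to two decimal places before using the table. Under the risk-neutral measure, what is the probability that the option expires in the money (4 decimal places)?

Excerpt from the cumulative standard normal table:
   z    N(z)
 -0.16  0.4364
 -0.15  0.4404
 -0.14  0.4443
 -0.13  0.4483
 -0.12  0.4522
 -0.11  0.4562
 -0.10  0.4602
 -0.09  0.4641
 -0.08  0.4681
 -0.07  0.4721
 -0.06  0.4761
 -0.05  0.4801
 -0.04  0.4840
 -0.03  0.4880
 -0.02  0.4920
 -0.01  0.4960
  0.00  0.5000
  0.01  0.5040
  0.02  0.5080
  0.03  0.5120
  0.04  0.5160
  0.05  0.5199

0.4641

T = 0.75;  σ√T = 0.4244
d₁ = [ln(440/400) + (0.043 + 0.49²/2)·0.75] / 0.4244 = [0.0953 + 0.1223] / 0.4244 = 0.5128 which rounds to 0.51
d₂ = d₁ − σ√T = 0.5128 − 0.4244 = 0.0884 which rounds to 0.09
Pr(exercise) under Q = N(−d₂) = N(-0.09) = 0.4641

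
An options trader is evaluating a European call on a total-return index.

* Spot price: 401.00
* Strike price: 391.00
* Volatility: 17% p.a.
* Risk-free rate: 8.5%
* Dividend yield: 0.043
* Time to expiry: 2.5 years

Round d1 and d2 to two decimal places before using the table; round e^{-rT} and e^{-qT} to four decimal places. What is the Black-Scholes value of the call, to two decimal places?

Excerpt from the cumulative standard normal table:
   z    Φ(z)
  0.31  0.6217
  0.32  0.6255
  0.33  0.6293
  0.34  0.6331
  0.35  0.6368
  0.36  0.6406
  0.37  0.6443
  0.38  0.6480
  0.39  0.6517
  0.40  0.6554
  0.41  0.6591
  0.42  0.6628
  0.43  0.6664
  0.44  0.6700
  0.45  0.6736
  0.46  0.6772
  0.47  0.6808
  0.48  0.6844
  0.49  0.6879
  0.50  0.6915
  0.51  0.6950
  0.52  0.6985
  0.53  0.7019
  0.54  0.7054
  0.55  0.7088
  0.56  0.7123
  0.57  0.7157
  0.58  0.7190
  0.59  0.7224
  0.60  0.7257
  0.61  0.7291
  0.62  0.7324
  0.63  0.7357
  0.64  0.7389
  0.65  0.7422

62.43

T = 2.5;  σ√T = 0.2688
d₁ = [ln(401/391) + (0.085 − 0.043 + ½·0.17²)·2.5] / (σ√T) = (0.0253 + 0.1411) / 0.2688 = 0.6190 which rounds to 0.62
d₂ = 0.6190 − 0.2688 = 0.3502 which rounds to 0.35
exp(−qT) = exp(−0.043·2.5) = 0.8981;  exp(−rT) = exp(−0.085·2.5) = 0.8086
C = 401·0.8981·N(0.62) − 391·0.8086·N(0.35) = 401·0.8981·0.7324 − 391·0.8086·0.6368 = 263.7651 − 201.3323 = 62.4328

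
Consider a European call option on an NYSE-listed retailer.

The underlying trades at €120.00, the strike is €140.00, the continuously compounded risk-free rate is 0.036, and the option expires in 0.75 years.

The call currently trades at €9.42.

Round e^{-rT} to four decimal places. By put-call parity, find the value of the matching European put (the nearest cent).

€25.70

e^(−rT) = e^(−0.036·0.75) = 0.9734
Put-call parity: C − P = S − K·e^(−rT) = 120 − 140·0.9734 = 120 − 136.2760 = -16.2760
P = C − (C − P) = 9.42 − (-16.2760) = 25.6960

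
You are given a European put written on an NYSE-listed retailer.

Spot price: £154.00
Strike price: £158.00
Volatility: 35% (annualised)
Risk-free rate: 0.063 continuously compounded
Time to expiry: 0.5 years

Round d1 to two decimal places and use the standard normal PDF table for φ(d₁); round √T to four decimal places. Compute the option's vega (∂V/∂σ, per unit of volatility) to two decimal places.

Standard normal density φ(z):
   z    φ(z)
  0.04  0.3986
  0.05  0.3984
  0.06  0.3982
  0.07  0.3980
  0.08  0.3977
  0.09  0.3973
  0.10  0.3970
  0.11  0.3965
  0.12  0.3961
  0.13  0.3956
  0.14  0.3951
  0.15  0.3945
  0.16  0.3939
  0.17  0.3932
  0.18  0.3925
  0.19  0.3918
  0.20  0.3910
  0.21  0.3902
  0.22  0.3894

42.96

σ√T = 0.35·√0.5 = 0.2475
d₁ = [ln(154/158) + (0.063 + 0.35²/2)·0.5] / 0.2475 = [-0.0256 + 0.0621] / 0.2475 = 0.1474 → 0.15
√T = √0.5 = 0.7071
φ(d₁) = φ(0.15) = 0.3945
vega = S·φ(d₁)·√T = 154·0.3945·0.7071 = 42.9584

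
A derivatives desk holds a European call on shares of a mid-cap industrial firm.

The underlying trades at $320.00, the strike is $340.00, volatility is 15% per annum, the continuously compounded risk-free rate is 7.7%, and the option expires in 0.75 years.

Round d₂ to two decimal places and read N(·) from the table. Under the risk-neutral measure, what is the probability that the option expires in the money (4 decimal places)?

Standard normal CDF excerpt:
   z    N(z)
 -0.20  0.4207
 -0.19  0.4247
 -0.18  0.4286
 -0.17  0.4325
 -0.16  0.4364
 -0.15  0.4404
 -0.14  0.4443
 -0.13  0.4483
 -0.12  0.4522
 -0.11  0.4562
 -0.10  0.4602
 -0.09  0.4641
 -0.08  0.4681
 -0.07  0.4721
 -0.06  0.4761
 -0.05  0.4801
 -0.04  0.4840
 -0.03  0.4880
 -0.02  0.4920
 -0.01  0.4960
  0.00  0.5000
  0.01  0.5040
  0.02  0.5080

σ√T = 0.15 × 0.8660 = 0.1299
d₁ = [ln(320/340) + (0.077 + ½·0.15²)·0.75] / (σ√T) = (-0.0606 + 0.0662) / 0.1299 = 0.0428 ⇒ 0.04
d₂ = 0.0428 − 0.1299 = -0.0871 ⇒ -0.09
Pr(exercise) under Q = N(d₂) = 0.4641

0.4641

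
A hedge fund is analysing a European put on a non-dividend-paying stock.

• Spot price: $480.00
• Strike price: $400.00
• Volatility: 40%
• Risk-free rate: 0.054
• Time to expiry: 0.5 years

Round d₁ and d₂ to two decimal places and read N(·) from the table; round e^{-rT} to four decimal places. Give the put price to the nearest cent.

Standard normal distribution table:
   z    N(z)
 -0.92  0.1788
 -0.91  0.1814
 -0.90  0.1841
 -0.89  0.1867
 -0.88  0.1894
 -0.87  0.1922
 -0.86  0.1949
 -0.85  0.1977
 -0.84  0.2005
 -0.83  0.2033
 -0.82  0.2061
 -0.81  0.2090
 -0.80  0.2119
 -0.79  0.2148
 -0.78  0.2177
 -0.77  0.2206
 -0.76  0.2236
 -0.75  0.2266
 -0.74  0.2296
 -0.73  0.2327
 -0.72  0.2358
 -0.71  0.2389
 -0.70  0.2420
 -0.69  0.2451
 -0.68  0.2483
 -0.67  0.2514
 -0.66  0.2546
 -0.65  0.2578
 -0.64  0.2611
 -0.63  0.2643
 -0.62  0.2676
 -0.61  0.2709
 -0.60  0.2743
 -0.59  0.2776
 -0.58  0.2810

$15.89

σ√T = 0.4·√0.5 = 0.2828
d₁ = [ln(480/400) + (0.054 + ½·0.4²)·0.5] / (σ√T) = (0.1823 + 0.0670) / 0.2828 = 0.8815 → 0.88
d₂ = 0.8815 − 0.2828 = 0.5986 → 0.60
e^(−rT) = e^(−0.054·0.5) = 0.9734
N(−d₂) = N(-0.60) = 0.2743;  N(−d₁) = N(-0.88) = 0.1894
P = 400·0.9734·0.2743 − 480·0.1894 = 106.8014 − 90.9120 = 15.8894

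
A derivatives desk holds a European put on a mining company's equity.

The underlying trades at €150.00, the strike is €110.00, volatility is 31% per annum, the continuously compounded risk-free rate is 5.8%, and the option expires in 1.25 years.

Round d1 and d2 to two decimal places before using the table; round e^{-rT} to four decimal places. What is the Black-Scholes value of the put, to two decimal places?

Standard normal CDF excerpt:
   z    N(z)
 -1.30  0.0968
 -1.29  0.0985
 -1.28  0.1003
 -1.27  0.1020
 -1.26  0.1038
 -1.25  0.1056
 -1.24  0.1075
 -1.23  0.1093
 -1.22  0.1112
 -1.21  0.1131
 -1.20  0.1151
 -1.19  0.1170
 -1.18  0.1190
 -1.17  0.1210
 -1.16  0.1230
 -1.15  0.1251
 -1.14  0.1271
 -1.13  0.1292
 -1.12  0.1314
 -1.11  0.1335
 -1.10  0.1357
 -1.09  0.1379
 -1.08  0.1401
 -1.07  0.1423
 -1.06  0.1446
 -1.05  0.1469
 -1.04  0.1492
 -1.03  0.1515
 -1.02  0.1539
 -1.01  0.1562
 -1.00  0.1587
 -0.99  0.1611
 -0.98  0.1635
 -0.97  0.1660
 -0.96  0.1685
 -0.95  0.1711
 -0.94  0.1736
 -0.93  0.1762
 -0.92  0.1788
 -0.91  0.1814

σ√T = 0.31·√1.25 = 0.3466
ln(S/K) + (r + σ²/2)T = ln(150/110) + (0.058 + 0.31²/2)·1.25 = 0.3102 + 0.1326 = 0.4427
d₁ = 0.4427 / 0.3466 = 1.2774 ≈ 1.28
d₂ = d₁ − σ√T = 1.2774 − 0.3466 = 0.9308 ≈ 0.93
exp(−rT) = exp(−0.058·1.25) = 0.9301
N(−d₂) = N(-0.93) = 0.1762;  N(−d₁) = N(-1.28) = 0.1003
P = 110·0.9301·0.1762 − 150·0.1003 = 18.0272 − 15.0450 = 2.9822

€2.98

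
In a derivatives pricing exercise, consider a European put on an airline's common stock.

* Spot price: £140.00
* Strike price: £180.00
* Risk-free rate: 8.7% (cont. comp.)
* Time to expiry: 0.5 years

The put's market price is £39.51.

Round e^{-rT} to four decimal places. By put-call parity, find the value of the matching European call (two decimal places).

exp(−rT) = exp(−0.087·0.5) = 0.9574
Put-call parity: C − P = S − K·e^(−rT) = 140 − 180·0.9574 = 140 − 172.3320 = -32.3320
C = P + (C − P) = 39.51 + (-32.3320) = 7.1780

£7.18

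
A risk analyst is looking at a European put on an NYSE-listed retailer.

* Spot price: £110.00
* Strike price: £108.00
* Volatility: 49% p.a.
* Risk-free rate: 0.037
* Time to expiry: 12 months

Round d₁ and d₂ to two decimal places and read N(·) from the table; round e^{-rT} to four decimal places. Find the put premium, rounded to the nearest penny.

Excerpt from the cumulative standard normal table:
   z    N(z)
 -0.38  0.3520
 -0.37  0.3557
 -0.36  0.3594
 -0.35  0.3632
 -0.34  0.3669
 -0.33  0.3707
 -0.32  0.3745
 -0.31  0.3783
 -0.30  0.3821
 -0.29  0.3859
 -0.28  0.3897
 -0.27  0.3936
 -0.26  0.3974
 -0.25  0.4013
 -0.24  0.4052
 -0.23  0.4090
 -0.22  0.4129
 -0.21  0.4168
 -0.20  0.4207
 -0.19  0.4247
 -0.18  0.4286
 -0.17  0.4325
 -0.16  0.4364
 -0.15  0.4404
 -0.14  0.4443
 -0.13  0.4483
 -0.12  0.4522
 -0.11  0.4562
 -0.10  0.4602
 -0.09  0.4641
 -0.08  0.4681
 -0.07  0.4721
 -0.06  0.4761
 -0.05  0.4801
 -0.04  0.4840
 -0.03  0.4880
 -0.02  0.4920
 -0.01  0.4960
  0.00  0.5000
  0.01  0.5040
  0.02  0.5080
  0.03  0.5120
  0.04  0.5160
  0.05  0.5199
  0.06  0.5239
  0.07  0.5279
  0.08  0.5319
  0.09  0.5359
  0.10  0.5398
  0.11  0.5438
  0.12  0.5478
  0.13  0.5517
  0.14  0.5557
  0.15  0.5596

T = 1;  σ√T = 0.4900
d₁ = [ln(110/108) + (0.037 + 0.49²/2)·1] / 0.4900 = [0.0183 + 0.1570] / 0.4900 = 0.3580 → 0.36
d₂ = d₁ − σ√T = 0.3580 − 0.4900 = -0.1320 → -0.13
e^(−rT) = e^(−0.037·1) = 0.9637
N(−d₂) = N(0.13) = 0.5517;  N(−d₁) = N(-0.36) = 0.3594
P = 108·0.9637·0.5517 − 110·0.3594 = 57.4207 − 39.5340 = 17.8867

£17.89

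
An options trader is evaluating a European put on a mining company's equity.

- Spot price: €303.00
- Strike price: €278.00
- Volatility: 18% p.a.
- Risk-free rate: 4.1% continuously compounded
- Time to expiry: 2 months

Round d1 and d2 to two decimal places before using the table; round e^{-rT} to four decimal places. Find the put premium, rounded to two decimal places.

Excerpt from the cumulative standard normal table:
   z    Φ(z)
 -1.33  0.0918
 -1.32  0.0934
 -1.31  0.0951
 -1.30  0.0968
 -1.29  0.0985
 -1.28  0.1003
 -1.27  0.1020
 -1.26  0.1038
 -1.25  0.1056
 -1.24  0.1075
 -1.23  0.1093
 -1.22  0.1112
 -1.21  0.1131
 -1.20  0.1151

σ√T = 0.18 × 0.4082 = 0.0735
d₁ = [ln(303/278) + (0.041 + 0.18²/2)·0.1667] / 0.0735 = [0.0861 + 0.0095] / 0.0735 = 1.3016 which rounds to 1.30
d₂ = d₁ − σ√T = 1.3016 − 0.0735 = 1.2281 which rounds to 1.23
e^(−rT) = e^(−0.041·0.1667) = 0.9932
N(−d₂) = N(-1.23) = 0.1093;  N(−d₁) = N(-1.30) = 0.0968
P = 278·0.9932·0.1093 − 303·0.0968 = 30.1788 − 29.3304 = 0.8484

€0.85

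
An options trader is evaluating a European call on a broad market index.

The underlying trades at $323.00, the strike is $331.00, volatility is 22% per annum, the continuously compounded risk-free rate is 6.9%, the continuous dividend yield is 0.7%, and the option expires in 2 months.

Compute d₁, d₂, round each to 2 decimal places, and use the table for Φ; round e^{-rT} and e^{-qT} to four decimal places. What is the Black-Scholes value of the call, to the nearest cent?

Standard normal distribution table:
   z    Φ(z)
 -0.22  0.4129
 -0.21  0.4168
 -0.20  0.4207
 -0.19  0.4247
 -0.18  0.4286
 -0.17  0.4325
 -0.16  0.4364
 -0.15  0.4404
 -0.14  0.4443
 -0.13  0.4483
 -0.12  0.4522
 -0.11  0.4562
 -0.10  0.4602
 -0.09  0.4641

σ√T = 0.22 × 0.4082 = 0.0898
d₁ = [ln(323/331) + (0.069 − 0.007 + ½·0.22²)·0.1667] / (σ√T) = (-0.0245 + 0.0144) / 0.0898 = -0.1124 which rounds to -0.11
d₂ = -0.1124 − 0.0898 = -0.2023 which rounds to -0.20
e^(−qT) = e^(−0.007·0.1667) = 0.9988;  e^(−rT) = e^(−0.069·0.1667) = 0.9886
C = 323·0.9988·N(-0.11) − 331·0.9886·N(-0.20) = 323·0.9988·0.4562 − 331·0.9886·0.4207 = 147.1758 − 137.6642 = 9.5115

$9.51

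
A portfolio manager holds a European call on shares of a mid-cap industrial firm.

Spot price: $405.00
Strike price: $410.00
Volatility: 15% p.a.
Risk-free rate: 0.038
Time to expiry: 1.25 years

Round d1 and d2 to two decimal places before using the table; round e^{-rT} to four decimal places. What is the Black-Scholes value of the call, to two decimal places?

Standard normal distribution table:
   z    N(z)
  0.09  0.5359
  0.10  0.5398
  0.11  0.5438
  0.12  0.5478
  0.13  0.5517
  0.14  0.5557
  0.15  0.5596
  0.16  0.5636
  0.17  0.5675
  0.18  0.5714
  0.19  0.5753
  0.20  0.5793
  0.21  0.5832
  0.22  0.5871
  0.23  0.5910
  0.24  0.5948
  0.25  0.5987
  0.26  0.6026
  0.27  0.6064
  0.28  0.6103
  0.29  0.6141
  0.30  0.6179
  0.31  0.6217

σ√T = 0.15·√1.25 = 0.1677
d₁ = [ln(405/410) + (0.038 + ½·0.15²)·1.25] / (σ√T) = (-0.0123 + 0.0616) / 0.1677 = 0.2939 ≈ 0.29
d₂ = 0.2939 − 0.1677 = 0.1262 ≈ 0.13
exp(−rT) = exp(−0.038·1.25) = 0.9536
C = 405·N(0.29) − 410·0.9536·N(0.13) = 405·0.6141 − 410·0.9536·0.5517 = 248.7105 − 215.7015 = 33.0090

$33.01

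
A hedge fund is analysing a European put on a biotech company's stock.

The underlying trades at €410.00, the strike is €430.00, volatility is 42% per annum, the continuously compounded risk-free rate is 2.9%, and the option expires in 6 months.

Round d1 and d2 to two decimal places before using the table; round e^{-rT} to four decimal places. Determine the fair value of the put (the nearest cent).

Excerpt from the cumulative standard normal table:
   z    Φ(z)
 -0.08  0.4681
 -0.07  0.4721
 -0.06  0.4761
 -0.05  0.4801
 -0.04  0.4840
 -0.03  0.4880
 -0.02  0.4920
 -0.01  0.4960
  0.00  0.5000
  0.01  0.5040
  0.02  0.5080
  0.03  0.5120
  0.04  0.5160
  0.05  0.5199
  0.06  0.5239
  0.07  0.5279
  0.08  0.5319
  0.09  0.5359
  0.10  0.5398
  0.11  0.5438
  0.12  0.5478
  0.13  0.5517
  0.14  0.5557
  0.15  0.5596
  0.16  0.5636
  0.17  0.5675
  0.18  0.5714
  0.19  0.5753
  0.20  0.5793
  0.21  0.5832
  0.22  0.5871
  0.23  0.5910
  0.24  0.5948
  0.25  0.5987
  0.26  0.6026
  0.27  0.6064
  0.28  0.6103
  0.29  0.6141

€56.95

T = 0.5;  σ√T = 0.2970
d₁ = [ln(410/430) + (0.029 + ½·0.42²)·0.5] / (σ√T) = (-0.0476 + 0.0586) / 0.2970 = 0.0369 ≈ 0.04
d₂ = 0.0369 − 0.2970 = -0.2600 ≈ -0.26
e^(−rT) = e^(−0.029·0.5) = 0.9856
P = 430·0.9856·N(0.26) − 410·N(-0.04) = 430·0.9856·0.6026 − 410·0.4840 = 255.3867 − 198.4400 = 56.9467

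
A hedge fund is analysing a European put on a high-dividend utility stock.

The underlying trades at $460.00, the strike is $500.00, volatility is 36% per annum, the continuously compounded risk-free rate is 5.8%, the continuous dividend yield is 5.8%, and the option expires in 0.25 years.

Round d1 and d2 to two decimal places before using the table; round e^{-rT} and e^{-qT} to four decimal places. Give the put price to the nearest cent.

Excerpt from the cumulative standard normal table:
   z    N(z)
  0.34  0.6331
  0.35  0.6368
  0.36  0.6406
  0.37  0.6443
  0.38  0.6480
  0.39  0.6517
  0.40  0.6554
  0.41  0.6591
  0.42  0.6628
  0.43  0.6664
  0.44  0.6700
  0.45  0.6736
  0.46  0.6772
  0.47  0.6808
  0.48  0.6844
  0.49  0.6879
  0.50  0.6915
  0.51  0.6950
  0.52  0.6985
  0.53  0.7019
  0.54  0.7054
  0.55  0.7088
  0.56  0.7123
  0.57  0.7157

σ√T = 0.36 × 0.5000 = 0.1800
d₁ = [ln(460/500) + (0.058 − 0.058 + 0.36²/2)·0.25] / 0.1800 = [-0.0834 + 0.0162] / 0.1800 = -0.3732 which rounds to -0.37
d₂ = d₁ − σ√T = -0.3732 − 0.1800 = -0.5532 which rounds to -0.55
e^(−qT) = e^(−0.058·0.25) = 0.9856;  e^(−rT) = e^(−0.058·0.25) = 0.9856
N(−d₂) = N(0.55) = 0.7088;  N(−d₁) = N(0.37) = 0.6443
P = 500·0.9856·0.7088 − 460·0.9856·0.6443 = 349.2966 − 292.1102 = 57.1865

$57.19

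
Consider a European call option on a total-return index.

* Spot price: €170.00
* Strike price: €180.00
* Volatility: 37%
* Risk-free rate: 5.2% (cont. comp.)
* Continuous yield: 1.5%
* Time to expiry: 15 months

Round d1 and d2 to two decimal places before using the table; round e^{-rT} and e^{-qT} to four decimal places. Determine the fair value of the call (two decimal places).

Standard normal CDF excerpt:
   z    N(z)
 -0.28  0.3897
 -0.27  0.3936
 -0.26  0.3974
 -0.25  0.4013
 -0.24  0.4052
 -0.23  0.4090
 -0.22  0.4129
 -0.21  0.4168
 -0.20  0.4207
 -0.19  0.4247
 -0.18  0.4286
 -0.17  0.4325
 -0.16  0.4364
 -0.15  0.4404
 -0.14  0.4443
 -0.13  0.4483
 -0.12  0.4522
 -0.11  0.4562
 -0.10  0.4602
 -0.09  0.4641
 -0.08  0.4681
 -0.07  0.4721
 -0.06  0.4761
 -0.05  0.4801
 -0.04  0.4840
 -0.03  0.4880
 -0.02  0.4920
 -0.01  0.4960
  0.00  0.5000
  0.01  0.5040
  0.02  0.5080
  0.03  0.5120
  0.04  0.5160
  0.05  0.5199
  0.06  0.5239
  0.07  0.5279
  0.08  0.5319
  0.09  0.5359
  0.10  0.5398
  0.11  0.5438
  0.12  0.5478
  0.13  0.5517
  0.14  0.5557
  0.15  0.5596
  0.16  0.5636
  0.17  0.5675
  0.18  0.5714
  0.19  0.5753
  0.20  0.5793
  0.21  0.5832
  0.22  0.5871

T = 1.25;  σ√T = 0.4137
d₁ = [ln(170/180) + (0.052 − 0.015 + 0.37²/2)·1.25] / 0.4137 = [-0.0572 + 0.1318] / 0.4137 = 0.1805 ⇒ 0.18
d₂ = d₁ − σ√T = 0.1805 − 0.4137 = -0.2332 ⇒ -0.23
e^(−qT) = e^(−0.015·1.25) = 0.9814;  e^(−rT) = e^(−0.052·1.25) = 0.9371
N(d₁) = N(0.18) = 0.5714;  N(d₂) = N(-0.23) = 0.4090
C = 170·0.9814·0.5714 − 180·0.9371·0.4090 = 95.3312 − 68.9893 = 26.3419

€26.34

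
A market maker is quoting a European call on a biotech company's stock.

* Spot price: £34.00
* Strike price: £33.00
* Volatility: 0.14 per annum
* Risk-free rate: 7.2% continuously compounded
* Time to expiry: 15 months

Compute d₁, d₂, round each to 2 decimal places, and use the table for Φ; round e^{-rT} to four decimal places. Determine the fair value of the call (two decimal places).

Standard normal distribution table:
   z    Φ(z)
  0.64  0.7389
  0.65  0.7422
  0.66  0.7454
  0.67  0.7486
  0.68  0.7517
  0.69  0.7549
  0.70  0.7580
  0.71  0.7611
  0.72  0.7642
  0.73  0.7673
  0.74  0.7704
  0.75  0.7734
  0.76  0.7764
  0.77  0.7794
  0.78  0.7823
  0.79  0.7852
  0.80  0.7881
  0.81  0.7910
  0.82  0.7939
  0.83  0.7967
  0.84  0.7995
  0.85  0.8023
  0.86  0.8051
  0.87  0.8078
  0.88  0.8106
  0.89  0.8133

£4.42

σ√T = 0.14·√1.25 = 0.1565
ln(S/K) + (r + σ²/2)T = ln(34/33) + (0.072 + 0.14²/2)·1.25 = 0.0299 + 0.1022 = 0.1321
d₁ = 0.1321 / 0.1565 = 0.8440 ⇒ 0.84
d₂ = d₁ − σ√T = 0.8440 − 0.1565 = 0.6875 ⇒ 0.69
e^(−rT) = e^(−0.072·1.25) = 0.9139
C = 34·N(0.84) − 33·0.9139·N(0.69) = 34·0.7995 − 33·0.9139·0.7549 = 27.1830 − 22.7668 = 4.4162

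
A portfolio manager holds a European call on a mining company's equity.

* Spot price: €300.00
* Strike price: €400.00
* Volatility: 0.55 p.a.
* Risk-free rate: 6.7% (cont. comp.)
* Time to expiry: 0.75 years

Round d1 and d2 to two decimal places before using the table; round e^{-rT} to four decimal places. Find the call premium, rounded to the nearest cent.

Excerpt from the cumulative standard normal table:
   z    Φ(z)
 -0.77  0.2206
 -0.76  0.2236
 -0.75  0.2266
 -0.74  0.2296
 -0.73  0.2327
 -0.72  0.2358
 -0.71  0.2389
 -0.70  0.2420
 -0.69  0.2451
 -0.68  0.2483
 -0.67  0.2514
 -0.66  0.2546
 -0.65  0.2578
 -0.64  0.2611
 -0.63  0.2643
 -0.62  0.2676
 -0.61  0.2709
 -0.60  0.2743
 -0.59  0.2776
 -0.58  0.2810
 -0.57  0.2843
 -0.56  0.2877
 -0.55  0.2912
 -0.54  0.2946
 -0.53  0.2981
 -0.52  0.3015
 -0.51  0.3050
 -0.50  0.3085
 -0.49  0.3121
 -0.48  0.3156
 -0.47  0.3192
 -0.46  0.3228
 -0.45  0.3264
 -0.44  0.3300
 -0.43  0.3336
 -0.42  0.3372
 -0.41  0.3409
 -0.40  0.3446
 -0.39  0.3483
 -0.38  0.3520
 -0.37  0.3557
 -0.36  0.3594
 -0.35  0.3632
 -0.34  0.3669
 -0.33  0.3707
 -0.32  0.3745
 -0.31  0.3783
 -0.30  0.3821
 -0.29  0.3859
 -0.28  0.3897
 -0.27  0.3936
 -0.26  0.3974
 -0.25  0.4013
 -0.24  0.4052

€31.88

T = 0.75;  σ√T = 0.4763
d₁ = [ln(300/400) + (0.067 + 0.55²/2)·0.75] / 0.4763 = [-0.2877 + 0.1637] / 0.4763 = -0.2603 → -0.26
d₂ = d₁ − σ√T = -0.2603 − 0.4763 = -0.7366 → -0.74
exp(−rT) = exp(−0.067·0.75) = 0.9510
N(d₁) = N(-0.26) = 0.3974;  N(d₂) = N(-0.74) = 0.2296
C = 300·0.3974 − 400·0.9510·0.2296 = 119.2200 − 87.3398 = 31.8802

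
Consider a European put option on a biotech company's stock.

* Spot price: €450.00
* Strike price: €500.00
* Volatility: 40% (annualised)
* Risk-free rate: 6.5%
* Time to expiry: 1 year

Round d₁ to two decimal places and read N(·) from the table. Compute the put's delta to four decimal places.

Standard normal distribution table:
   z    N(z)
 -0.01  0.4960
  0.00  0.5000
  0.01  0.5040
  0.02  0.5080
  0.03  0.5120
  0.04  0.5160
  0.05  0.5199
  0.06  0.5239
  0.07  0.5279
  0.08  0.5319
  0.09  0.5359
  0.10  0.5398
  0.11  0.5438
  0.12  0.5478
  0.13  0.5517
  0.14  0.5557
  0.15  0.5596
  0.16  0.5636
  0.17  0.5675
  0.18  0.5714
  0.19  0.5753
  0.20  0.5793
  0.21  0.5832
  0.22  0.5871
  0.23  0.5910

T = 1;  σ√T = 0.4000
ln(S/K) + (r + σ²/2)T = ln(450/500) + (0.065 + 0.4²/2)·1 = -0.1054 + 0.1450 = 0.0396
d₁ = 0.0396 / 0.4000 = 0.0991 → 0.10
N(d₁) = N(0.10) = 0.5398
Δ_put = N(d₁) − 1 = 0.5398 − 1 = -0.4602

-0.4602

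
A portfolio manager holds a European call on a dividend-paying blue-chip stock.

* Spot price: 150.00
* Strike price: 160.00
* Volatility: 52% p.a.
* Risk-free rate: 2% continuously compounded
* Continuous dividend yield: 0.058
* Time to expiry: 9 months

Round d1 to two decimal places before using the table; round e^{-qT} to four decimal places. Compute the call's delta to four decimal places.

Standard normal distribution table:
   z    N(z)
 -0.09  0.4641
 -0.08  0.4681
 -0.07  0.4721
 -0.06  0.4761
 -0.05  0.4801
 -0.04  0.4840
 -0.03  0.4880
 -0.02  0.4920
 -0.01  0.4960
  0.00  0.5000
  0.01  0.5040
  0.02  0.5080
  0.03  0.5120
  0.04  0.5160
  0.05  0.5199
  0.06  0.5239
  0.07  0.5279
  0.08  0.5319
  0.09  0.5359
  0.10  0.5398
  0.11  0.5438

σ√T = 0.52·√0.75 = 0.4503
d₁ = [ln(150/160) + (0.02 − 0.058 + 0.52²/2)·0.75] / 0.4503 = [-0.0645 + 0.0729] / 0.4503 = 0.0186 ≈ 0.02
N(d₁) = N(0.02) = 0.5080
Δ_call = exp(−qT)·N(d₁) = 0.9574·0.5080 = 0.4864

0.4864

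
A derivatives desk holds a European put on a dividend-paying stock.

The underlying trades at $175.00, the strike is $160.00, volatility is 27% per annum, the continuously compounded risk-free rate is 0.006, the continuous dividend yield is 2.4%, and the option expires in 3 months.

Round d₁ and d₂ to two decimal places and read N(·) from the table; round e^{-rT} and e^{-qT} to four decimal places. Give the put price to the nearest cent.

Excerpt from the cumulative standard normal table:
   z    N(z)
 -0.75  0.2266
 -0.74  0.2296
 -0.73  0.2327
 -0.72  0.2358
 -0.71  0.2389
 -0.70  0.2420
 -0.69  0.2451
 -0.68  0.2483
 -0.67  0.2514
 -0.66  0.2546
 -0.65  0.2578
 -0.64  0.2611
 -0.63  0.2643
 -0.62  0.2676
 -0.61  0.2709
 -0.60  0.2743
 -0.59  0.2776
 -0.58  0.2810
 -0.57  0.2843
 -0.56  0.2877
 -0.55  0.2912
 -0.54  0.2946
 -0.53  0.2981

σ√T = 0.27·√0.25 = 0.1350
d₁ = [ln(175/160) + (0.006 − 0.024 + 0.27²/2)·0.25] / 0.1350 = [0.0896 + 0.0046] / 0.1350 = 0.6980 → 0.70
d₂ = d₁ − σ√T = 0.6980 − 0.1350 = 0.5630 → 0.56
e^(−qT) = e^(−0.024·0.25) = 0.9940;  e^(−rT) = e^(−0.006·0.25) = 0.9985
P = 160·0.9985·N(-0.56) − 175·0.9940·N(-0.70) = 160·0.9985·0.2877 − 175·0.9940·0.2420 = 45.9630 − 42.0959 = 3.8671

$3.87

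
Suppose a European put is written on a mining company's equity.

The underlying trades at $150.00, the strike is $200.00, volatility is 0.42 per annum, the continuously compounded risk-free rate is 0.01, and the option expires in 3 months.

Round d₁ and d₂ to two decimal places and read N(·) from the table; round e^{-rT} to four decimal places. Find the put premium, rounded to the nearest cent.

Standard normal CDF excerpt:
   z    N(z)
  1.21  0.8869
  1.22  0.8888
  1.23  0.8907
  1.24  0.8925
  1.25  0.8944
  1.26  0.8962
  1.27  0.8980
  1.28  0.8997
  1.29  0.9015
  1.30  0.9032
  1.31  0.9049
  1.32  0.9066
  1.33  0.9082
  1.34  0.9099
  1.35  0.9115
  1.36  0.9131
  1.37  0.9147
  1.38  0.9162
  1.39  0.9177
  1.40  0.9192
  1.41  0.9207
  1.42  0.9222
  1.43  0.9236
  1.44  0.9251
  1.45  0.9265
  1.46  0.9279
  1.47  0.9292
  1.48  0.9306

$50.96

σ√T = 0.42 × 0.5000 = 0.2100
ln(S/K) + (r + σ²/2)T = ln(150/200) + (0.01 + 0.42²/2)·0.25 = -0.2877 + 0.0245 = -0.2631
d₁ = -0.2631 / 0.2100 = -1.2530 which rounds to -1.25
d₂ = d₁ − σ√T = -1.2530 − 0.2100 = -1.4630 which rounds to -1.46
e^(−rT) = e^(−0.01·0.25) = 0.9975
N(−d₂) = N(1.46) = 0.9279;  N(−d₁) = N(1.25) = 0.8944
P = 200·0.9975·0.9279 − 150·0.8944 = 185.1161 − 134.1600 = 50.9561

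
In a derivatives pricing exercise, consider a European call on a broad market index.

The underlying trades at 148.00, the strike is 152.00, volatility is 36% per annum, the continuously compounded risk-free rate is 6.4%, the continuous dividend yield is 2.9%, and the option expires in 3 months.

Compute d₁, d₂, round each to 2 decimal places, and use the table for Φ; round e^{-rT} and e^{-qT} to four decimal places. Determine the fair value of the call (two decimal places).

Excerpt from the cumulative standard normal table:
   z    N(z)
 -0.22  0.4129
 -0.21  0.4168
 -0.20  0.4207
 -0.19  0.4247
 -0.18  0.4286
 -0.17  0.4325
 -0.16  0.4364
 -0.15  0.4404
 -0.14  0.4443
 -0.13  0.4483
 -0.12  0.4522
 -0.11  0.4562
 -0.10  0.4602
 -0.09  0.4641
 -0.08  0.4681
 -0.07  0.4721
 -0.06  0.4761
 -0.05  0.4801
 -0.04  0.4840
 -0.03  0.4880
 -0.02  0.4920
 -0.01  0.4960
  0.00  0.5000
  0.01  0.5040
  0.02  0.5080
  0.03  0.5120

9.35

T = 0.25;  σ√T = 0.1800
d₁ = [ln(148/152) + (0.064 − 0.029 + ½·0.36²)·0.25] / (σ√T) = (-0.0267 + 0.0249) / 0.1800 = -0.0095 ⇒ -0.01
d₂ = -0.0095 − 0.1800 = -0.1895 ⇒ -0.19
exp(−qT) = exp(−0.029·0.25) = 0.9928;  exp(−rT) = exp(−0.064·0.25) = 0.9841
N(d₁) = N(-0.01) = 0.4960;  N(d₂) = N(-0.19) = 0.4247
C = 148·0.9928·0.4960 − 152·0.9841·0.4247 = 72.8795 − 63.5280 = 9.3515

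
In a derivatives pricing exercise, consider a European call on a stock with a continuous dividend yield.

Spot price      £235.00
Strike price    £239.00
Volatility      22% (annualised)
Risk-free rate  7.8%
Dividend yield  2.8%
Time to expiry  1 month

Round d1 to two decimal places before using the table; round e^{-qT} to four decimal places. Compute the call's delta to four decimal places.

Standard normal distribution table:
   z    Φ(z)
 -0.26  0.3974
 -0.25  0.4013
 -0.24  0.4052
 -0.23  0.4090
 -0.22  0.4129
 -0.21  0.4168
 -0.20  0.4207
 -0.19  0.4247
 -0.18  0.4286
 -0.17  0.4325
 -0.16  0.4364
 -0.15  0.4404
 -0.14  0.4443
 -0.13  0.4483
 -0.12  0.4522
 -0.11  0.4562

0.4315

T = 0.08333;  σ√T = 0.0635
d₁ = [ln(235/239) + (0.078 − 0.028 + 0.22²/2)·0.08333] / 0.0635 = [-0.0169 + 0.0062] / 0.0635 = -0.1684 which rounds to -0.17
N(d₁) = N(-0.17) = 0.4325
Δ_call = e^(−qT)·N(d₁) = 0.9977·0.4325 = 0.4315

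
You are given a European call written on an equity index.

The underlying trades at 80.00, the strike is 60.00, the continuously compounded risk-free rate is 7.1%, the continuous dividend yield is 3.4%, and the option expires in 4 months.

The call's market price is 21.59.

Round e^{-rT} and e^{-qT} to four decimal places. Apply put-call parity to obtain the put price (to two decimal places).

exp(−qT) = exp(−0.034·0.3333) = 0.9887;  exp(−rT) = exp(−0.071·0.3333) = 0.9766
Put-call parity: C − P = S·e^(−qT) − K·e^(−rT) = 80·0.9887 − 60·0.9766 = 79.0960 − 58.5960 = 20.5000
P = C − (C − P) = 21.59 − (20.5000) = 1.0900

1.09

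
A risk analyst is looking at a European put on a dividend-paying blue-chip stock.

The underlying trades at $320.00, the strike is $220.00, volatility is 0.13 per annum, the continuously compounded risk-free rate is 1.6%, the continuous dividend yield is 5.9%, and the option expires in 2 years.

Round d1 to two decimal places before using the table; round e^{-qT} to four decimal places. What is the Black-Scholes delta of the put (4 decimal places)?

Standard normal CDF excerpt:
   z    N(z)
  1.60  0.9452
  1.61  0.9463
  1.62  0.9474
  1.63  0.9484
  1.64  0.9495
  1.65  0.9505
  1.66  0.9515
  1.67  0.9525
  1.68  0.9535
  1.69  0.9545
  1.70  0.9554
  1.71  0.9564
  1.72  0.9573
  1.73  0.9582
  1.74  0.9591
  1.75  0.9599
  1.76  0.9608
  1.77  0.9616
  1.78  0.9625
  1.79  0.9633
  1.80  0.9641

T = 2;  σ√T = 0.1838
d₁ = [ln(320/220) + (0.016 − 0.059 + 0.13²/2)·2] / 0.1838 = [0.3747 − 0.0691] / 0.1838 = 1.6622 ⇒ 1.66
N(d₁) = N(1.66) = 0.9515
Δ_put = e^(−qT)·(N(d₁) − 1) = 0.8887·(0.9515 − 1) = -0.0431

-0.0431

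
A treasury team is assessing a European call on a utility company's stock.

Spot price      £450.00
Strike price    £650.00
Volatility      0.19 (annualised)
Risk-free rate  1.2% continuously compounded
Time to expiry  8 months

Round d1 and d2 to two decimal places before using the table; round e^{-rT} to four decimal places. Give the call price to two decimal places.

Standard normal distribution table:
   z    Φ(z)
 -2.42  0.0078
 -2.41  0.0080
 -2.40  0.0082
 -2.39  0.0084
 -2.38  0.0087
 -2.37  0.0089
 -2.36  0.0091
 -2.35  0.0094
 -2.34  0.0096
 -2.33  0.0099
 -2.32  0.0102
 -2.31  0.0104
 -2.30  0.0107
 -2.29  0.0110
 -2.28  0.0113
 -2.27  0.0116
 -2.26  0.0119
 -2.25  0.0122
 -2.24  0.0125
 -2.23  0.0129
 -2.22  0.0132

£0.34

σ√T = 0.19·√0.6667 = 0.1551
d₁ = [ln(450/650) + (0.012 + 0.19²/2)·0.6667] / 0.1551 = [-0.3677 + 0.0200] / 0.1551 = -2.2412 ≈ -2.24
d₂ = d₁ − σ√T = -2.2412 − 0.1551 = -2.3964 ≈ -2.40
exp(−rT) = exp(−0.012·0.6667) = 0.9920
N(d₁) = N(-2.24) = 0.0125;  N(d₂) = N(-2.40) = 0.0082
C = 450·0.0125 − 650·0.9920·0.0082 = 5.6250 − 5.2874 = 0.3376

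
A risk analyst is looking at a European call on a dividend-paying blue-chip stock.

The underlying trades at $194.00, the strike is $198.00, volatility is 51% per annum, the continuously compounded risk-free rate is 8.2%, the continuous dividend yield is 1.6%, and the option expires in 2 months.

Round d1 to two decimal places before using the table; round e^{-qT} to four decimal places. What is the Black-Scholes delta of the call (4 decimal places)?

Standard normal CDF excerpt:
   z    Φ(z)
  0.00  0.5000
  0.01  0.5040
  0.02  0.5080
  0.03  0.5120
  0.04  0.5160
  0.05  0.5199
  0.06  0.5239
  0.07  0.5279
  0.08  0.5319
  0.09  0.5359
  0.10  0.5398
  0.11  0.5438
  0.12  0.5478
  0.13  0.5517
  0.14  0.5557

T = 0.1667;  σ√T = 0.2082
ln(S/K) + (r − q + σ²/2)T = ln(194/198) + (0.082 − 0.016 + 0.51²/2)·0.1667 = -0.0204 + 0.0327 = 0.0123
d₁ = 0.0123 / 0.2082 = 0.0589 → 0.06
N(d₁) = N(0.06) = 0.5239
Δ_call = e^(−qT)·N(d₁) = 0.9973·0.5239 = 0.5225

0.5225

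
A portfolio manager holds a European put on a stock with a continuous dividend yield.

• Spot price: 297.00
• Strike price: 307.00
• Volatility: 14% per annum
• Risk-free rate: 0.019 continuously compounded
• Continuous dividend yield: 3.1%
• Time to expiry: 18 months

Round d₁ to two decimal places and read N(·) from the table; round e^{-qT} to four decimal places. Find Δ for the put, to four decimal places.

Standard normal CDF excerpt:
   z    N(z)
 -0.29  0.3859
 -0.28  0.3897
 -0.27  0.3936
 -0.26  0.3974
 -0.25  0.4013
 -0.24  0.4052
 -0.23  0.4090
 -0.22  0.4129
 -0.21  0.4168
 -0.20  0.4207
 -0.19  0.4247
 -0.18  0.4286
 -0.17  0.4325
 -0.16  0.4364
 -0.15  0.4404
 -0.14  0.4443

σ√T = 0.14 × 1.2247 = 0.1715
ln(S/K) + (r − q + σ²/2)T = ln(297/307) + (0.019 − 0.031 + 0.14²/2)·1.5 = -0.0331 − 0.0033 = -0.0364
d₁ = -0.0364 / 0.1715 = -0.2124 → -0.21
N(d₁) = N(-0.21) = 0.4168
Δ_put = exp(−qT)·(N(d₁) − 1) = 0.9546·(0.4168 − 1) = -0.5567

-0.5567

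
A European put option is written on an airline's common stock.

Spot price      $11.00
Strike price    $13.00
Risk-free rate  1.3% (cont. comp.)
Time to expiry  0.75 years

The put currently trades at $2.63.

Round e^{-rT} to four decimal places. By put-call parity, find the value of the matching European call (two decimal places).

$0.76

e^(−rT) = e^(−0.013·0.75) = 0.9903
Put-call parity: C − P = S − K·e^(−rT) = 11 − 13·0.9903 = 11 − 12.8739 = -1.8739
C = P + (C − P) = 2.63 + (-1.8739) = 0.7561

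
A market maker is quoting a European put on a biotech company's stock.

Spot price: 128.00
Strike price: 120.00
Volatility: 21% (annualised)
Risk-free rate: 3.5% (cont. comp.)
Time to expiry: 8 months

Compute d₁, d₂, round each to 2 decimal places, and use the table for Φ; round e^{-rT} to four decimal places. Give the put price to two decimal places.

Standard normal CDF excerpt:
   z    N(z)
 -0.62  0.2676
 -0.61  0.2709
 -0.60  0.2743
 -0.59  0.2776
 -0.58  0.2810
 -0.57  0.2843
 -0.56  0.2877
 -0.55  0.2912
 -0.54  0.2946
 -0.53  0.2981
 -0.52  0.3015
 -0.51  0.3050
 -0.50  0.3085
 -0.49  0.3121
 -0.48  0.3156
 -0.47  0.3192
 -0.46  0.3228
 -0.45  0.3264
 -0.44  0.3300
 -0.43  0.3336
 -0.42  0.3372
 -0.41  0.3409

σ√T = 0.21 × 0.8165 = 0.1715
ln(S/K) + (r + σ²/2)T = ln(128/120) + (0.035 + 0.21²/2)·0.6667 = 0.0645 + 0.0380 = 0.1026
d₁ = 0.1026 / 0.1715 = 0.5982 ⇒ 0.60
d₂ = d₁ − σ√T = 0.5982 − 0.1715 = 0.4267 ⇒ 0.43
e^(−rT) = e^(−0.035·0.6667) = 0.9769
P = 120·0.9769·N(-0.43) − 128·N(-0.60) = 120·0.9769·0.3336 − 128·0.2743 = 39.1073 − 35.1104 = 3.9969

4.00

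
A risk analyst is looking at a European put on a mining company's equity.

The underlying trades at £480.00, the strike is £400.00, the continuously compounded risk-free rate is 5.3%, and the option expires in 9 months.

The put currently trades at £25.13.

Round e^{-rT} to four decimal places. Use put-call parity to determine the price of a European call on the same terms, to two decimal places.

£120.73

exp(−rT) = exp(−0.053·0.75) = 0.9610
Put-call parity: C − P = S − K·e^(−rT) = 480 − 400·0.9610 = 480 − 384.4000 = 95.6000
C = P + (C − P) = 25.13 + (95.6000) = 120.7300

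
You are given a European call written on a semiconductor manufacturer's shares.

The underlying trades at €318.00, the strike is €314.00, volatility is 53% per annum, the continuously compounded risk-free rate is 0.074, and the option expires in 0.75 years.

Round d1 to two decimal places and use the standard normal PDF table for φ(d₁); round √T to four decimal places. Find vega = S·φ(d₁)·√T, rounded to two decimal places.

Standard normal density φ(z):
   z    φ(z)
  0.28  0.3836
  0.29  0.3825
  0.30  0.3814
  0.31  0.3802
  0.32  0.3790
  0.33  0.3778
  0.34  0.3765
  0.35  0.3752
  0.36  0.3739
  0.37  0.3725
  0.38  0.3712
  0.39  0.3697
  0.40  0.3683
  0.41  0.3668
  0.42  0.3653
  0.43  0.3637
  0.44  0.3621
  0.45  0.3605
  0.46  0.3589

102.22

T = 0.75;  σ√T = 0.4590
d₁ = [ln(318/314) + (0.074 + 0.53²/2)·0.75] / 0.4590 = [0.0127 + 0.1608] / 0.4590 = 0.3780 ≈ 0.38
√T = √0.75 = 0.8660
φ(d₁) = φ(0.38) = 0.3712
vega = S·φ(d₁)·√T = 318·0.3712·0.8660 = 102.2240
(The put has the same vega.)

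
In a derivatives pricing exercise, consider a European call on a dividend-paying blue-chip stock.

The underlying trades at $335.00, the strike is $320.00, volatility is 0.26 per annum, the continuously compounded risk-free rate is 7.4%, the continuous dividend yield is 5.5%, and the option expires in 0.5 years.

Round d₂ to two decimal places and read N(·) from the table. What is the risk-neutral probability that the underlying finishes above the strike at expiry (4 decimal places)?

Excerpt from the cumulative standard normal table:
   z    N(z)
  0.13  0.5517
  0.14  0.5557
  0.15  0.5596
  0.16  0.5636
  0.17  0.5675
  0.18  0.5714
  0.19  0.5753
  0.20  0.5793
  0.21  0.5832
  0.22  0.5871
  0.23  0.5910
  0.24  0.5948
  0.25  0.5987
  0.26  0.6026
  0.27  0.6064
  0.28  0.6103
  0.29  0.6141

0.5832

σ√T = 0.26·√0.5 = 0.1838
d₁ = [ln(335/320) + (0.074 − 0.055 + 0.26²/2)·0.5] / 0.1838 = [0.0458 + 0.0264] / 0.1838 = 0.3928 ⇒ 0.39
d₂ = d₁ − σ√T = 0.3928 − 0.1838 = 0.2089 ⇒ 0.21
Risk-neutral Pr[S_T > K] = N(d₂) = N(0.21) = 0.5832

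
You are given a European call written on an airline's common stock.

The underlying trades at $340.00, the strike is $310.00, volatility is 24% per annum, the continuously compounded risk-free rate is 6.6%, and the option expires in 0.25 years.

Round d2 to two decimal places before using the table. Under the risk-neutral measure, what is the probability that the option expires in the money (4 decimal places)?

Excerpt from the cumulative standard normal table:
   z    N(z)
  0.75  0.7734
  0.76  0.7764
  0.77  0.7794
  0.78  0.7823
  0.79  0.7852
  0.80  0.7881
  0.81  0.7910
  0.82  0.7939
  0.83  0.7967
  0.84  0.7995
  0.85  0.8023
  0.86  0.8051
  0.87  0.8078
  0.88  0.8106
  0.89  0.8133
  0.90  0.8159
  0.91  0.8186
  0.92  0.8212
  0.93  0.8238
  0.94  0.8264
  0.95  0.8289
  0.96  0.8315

σ√T = 0.24 × 0.5000 = 0.1200
d₁ = [ln(340/310) + (0.066 + 0.24²/2)·0.25] / 0.1200 = [0.0924 + 0.0237] / 0.1200 = 0.9673 ⇒ 0.97
d₂ = d₁ − σ√T = 0.9673 − 0.1200 = 0.8473 ⇒ 0.85
Pr(exercise) under Q = N(d₂) = 0.8023

0.8023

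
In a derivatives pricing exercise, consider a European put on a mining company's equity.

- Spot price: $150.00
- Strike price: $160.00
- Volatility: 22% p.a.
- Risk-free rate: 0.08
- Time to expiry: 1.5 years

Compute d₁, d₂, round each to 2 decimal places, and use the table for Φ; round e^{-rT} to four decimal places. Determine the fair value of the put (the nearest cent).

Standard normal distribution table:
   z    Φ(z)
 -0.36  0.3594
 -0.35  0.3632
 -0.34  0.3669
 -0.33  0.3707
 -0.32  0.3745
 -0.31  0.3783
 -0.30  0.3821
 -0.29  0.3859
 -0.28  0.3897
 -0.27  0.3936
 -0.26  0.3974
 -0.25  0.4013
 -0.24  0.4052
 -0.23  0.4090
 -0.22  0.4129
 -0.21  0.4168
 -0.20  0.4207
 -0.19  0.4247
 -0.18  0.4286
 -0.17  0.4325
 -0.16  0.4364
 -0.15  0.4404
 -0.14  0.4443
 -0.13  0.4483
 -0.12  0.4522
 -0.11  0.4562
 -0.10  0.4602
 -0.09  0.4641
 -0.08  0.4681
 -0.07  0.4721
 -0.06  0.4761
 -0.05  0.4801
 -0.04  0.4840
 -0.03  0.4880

$11.96

σ√T = 0.22 × 1.2247 = 0.2694
d₁ = [ln(150/160) + (0.08 + 0.22²/2)·1.5] / 0.2694 = [-0.0645 + 0.1563] / 0.2694 = 0.3406 which rounds to 0.34
d₂ = d₁ − σ√T = 0.3406 − 0.2694 = 0.0711 which rounds to 0.07
exp(−rT) = exp(−0.08·1.5) = 0.8869
P = 160·0.8869·N(-0.07) − 150·N(-0.34) = 160·0.8869·0.4721 − 150·0.3669 = 66.9929 − 55.0350 = 11.9579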